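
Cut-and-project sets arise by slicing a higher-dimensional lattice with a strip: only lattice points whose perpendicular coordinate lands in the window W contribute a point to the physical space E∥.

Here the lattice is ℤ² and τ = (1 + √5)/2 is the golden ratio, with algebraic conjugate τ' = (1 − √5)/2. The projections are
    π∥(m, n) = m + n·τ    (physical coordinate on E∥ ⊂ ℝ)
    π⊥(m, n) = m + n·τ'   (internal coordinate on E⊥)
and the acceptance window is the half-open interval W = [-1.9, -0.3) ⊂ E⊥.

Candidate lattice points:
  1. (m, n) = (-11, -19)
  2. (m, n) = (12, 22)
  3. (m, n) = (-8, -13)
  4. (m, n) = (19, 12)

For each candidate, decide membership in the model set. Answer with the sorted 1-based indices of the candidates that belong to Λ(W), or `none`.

2

Numerically τ ≈ 1.61803 and τ' = −1/τ ≈ -0.61803.
candidate 1: (m,n)=(-11,-19) → π∥ = -11-19·τ ≈ -41.74265, π⊥ = -11-19·τ' ≈ 0.74265 ∉ [-1.9, -0.3) ⇒ out
candidate 2: (m,n)=(12,22) → π∥ = 12+22·τ ≈ 47.59675, π⊥ = 12+22·τ' ≈ -1.59675 ∈ [-1.9, -0.3) ⇒ IN Λ
candidate 3: (m,n)=(-8,-13) → π∥ = -8-13·τ ≈ -29.03444, π⊥ = -8-13·τ' ≈ 0.03444 ∉ [-1.9, -0.3) ⇒ out
candidate 4: (m,n)=(19,12) → π∥ = 19+12·τ ≈ 38.41641, π⊥ = 19+12·τ' ≈ 11.58359 ∉ [-1.9, -0.3) ⇒ out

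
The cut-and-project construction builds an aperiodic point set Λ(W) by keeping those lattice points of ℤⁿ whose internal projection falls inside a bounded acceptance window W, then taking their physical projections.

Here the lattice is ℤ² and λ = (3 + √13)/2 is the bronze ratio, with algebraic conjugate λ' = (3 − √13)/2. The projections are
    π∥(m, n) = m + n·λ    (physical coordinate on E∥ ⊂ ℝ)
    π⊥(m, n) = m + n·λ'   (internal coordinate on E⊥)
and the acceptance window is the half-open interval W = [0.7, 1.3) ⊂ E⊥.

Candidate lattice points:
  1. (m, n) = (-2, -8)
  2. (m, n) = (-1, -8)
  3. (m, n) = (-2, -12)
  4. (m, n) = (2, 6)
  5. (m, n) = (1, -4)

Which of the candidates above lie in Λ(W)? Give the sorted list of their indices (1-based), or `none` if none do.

none

Numerically λ ≈ 3.302776 and λ' = −1/λ ≈ -0.302776.
[1] lift (-2,-8): star map gives 0.422205; window check 0.7 ≤ 0.422205 < 1.3 is false → out
[2] lift (-1,-8): star map gives 1.422205; window check 0.7 ≤ 1.422205 < 1.3 is false → out
[3] lift (-2,-12): star map gives 1.633308; window check 0.7 ≤ 1.633308 < 1.3 is false → out
[4] lift (2,6): star map gives 0.183346; window check 0.7 ≤ 0.183346 < 1.3 is false → out
[5] lift (1,-4): star map gives 2.211103; window check 0.7 ≤ 2.211103 < 1.3 is false → out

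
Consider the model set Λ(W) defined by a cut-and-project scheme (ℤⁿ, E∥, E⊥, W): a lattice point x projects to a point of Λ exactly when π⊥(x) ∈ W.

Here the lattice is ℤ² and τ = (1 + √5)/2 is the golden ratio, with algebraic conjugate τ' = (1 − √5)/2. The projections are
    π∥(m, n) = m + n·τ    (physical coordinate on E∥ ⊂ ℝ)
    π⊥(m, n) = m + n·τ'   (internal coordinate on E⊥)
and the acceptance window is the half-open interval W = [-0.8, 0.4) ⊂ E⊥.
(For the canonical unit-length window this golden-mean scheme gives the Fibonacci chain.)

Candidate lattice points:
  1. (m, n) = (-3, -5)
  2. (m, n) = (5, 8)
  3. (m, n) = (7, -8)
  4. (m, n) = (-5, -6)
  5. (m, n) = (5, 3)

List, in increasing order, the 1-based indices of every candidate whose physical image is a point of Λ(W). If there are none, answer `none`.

1, 2

τ' = (1−√5)/2 ≈ -0.6180.
[1] lift (-3,-5): star map gives 0.0902; window check -0.8 ≤ 0.0902 < 0.4 is true → IN Λ
[2] lift (5,8): star map gives 0.0557; window check -0.8 ≤ 0.0557 < 0.4 is true → IN Λ
[3] lift (7,-8): star map gives 11.9443; window check -0.8 ≤ 11.9443 < 0.4 is false → out
[4] lift (-5,-6): star map gives -1.2918; window check -0.8 ≤ -1.2918 < 0.4 is false → out
[5] lift (5,3): star map gives 3.1459; window check -0.8 ≤ 3.1459 < 0.4 is false → out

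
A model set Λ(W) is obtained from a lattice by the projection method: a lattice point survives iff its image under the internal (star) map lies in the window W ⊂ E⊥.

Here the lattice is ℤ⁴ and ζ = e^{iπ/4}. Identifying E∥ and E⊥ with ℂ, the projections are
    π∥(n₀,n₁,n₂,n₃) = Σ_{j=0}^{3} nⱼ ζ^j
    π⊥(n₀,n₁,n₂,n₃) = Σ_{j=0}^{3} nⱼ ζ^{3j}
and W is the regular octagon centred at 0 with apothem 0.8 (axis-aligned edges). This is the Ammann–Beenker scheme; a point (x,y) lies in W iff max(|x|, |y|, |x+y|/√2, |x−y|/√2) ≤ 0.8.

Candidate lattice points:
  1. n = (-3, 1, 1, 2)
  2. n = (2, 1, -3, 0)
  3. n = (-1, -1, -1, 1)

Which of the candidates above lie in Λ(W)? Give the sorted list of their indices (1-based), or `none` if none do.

With ζ = e^{iπ/4} the internal vectors are ζ^0,ζ^3,ζ^6,ζ^9.
candidate 1: n = (-3, 1, 1, 2) → π⊥ ≈ (-2.292893, +1.121320); max(|x|,|y|,|x±y|/√2) = 2.414214 > 0.8 ⇒ ∉ W
candidate 2: n = (2, 1, -3, 0) → π⊥ ≈ (+1.292893, +3.707107); max(|x|,|y|,|x±y|/√2) = 3.707107 > 0.8 ⇒ ∉ W
candidate 3: n = (-1, -1, -1, 1) → π⊥ ≈ (+0.414214, +1.000000); max(|x|,|y|,|x±y|/√2) = 1.000000 > 0.8 ⇒ ∉ W

none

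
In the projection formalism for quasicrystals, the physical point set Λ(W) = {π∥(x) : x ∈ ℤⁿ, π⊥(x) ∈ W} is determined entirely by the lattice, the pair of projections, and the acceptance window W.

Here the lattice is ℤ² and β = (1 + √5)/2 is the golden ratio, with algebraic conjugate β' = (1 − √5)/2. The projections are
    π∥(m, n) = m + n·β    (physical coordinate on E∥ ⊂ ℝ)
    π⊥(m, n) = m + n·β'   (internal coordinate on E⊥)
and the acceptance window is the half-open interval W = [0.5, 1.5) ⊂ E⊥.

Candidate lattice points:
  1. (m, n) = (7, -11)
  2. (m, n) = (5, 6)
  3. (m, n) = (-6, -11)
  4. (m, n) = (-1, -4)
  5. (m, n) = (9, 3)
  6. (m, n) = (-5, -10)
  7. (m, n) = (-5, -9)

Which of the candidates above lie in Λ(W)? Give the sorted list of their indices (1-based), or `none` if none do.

2, 3, 4, 6, 7

Numerically β ≈ 1.618034 and β' = −1/β ≈ -0.618034.
[1] lift (7,-11): star map gives 13.798374; window check 0.5 ≤ 13.798374 < 1.5 is false → out
[2] lift (5,6): star map gives 1.291796; window check 0.5 ≤ 1.291796 < 1.5 is true → IN Λ
[3] lift (-6,-11): star map gives 0.798374; window check 0.5 ≤ 0.798374 < 1.5 is true → IN Λ
[4] lift (-1,-4): star map gives 1.472136; window check 0.5 ≤ 1.472136 < 1.5 is true → IN Λ
[5] lift (9,3): star map gives 7.145898; window check 0.5 ≤ 7.145898 < 1.5 is false → out
[6] lift (-5,-10): star map gives 1.180340; window check 0.5 ≤ 1.180340 < 1.5 is true → IN Λ
[7] lift (-5,-9): star map gives 0.562306; window check 0.5 ≤ 0.562306 < 1.5 is true → IN Λ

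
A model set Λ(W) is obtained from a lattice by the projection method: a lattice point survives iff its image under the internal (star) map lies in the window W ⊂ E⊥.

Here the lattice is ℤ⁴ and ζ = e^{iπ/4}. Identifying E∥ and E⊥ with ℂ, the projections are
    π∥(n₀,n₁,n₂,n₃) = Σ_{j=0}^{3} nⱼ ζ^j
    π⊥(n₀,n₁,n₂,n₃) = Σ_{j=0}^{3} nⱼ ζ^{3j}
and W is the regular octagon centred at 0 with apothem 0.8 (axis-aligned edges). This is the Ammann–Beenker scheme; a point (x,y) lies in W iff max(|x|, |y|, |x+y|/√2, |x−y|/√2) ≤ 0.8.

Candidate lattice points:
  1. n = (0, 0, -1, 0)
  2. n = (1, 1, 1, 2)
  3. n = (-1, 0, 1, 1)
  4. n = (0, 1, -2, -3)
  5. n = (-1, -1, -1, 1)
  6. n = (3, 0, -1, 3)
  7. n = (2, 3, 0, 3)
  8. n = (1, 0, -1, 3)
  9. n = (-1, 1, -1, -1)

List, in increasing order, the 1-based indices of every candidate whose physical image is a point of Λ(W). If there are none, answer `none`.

3

Internal map: ζ^{3j} for j=0..3 gives (1,0), (−√2/2,√2/2), (0,−1), (√2/2,√2/2).
#1 (0, 0, -1, 0): internal (0.000000, 1.000000); octagon support 1.000000 vs apothem 0.8 → ∉ W
#2 (1, 1, 1, 2): internal (1.707107, 1.121320); octagon support 2.000000 vs apothem 0.8 → ∉ W
#3 (-1, 0, 1, 1): internal (-0.292893, -0.292893); octagon support 0.414214 vs apothem 0.8 → ∈ W
#4 (0, 1, -2, -3): internal (-2.828427, 0.585786); octagon support 2.828427 vs apothem 0.8 → ∉ W
#5 (-1, -1, -1, 1): internal (0.414214, 1.000000); octagon support 1.000000 vs apothem 0.8 → ∉ W
#6 (3, 0, -1, 3): internal (5.121320, 3.121320); octagon support 5.828427 vs apothem 0.8 → ∉ W
#7 (2, 3, 0, 3): internal (2.000000, 4.242641); octagon support 4.414214 vs apothem 0.8 → ∉ W
#8 (1, 0, -1, 3): internal (3.121320, 3.121320); octagon support 4.414214 vs apothem 0.8 → ∉ W
#9 (-1, 1, -1, -1): internal (-2.414214, 1.000000); octagon support 2.414214 vs apothem 0.8 → ∉ W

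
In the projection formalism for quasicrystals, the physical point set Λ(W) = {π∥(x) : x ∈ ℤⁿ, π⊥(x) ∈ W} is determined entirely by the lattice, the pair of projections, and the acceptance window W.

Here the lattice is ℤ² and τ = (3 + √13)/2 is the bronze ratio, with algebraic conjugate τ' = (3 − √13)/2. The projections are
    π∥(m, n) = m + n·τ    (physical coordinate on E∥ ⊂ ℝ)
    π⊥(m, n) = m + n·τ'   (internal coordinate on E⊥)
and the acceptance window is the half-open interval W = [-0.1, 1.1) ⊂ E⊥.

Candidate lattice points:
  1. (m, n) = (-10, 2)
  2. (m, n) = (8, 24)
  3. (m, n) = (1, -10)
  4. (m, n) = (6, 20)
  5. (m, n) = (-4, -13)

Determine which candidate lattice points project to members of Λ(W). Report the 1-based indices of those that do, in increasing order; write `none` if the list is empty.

Numerically τ ≈ 3.30278 and τ' = −1/τ ≈ -0.30278.
candidate 1: (m,n)=(-10,2) → π∥ = -10+2·τ ≈ -3.39445, π⊥ = -10+2·τ' ≈ -10.60555 ∉ [-0.1, 1.1) ⇒ out
candidate 2: (m,n)=(8,24) → π∥ = 8+24·τ ≈ 87.26662, π⊥ = 8+24·τ' ≈ 0.73338 ∈ [-0.1, 1.1) ⇒ IN Λ
candidate 3: (m,n)=(1,-10) → π∥ = 1-10·τ ≈ -32.02776, π⊥ = 1-10·τ' ≈ 4.02776 ∉ [-0.1, 1.1) ⇒ out
candidate 4: (m,n)=(6,20) → π∥ = 6+20·τ ≈ 72.05551, π⊥ = 6+20·τ' ≈ -0.05551 ∈ [-0.1, 1.1) ⇒ IN Λ
candidate 5: (m,n)=(-4,-13) → π∥ = -4-13·τ ≈ -46.93608, π⊥ = -4-13·τ' ≈ -0.06392 ∈ [-0.1, 1.1) ⇒ IN Λ

2, 4, 5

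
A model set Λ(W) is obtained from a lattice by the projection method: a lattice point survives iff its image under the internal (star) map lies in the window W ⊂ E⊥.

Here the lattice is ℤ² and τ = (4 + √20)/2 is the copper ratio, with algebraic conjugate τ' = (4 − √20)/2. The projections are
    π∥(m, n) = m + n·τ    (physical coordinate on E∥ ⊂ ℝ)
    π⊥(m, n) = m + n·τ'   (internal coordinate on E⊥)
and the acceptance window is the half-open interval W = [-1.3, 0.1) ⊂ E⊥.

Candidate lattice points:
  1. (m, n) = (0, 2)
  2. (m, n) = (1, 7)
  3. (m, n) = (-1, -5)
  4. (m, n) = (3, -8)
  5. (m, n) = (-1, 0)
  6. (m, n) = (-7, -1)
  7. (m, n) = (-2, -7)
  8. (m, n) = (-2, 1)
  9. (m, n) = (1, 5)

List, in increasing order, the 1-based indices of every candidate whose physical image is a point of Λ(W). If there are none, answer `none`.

τ' = (4−√20)/2 ≈ -0.2361.
candidate 1: (m,n)=(0,2) → π∥ = 0+2·τ ≈ 8.4721, π⊥ = 0+2·τ' ≈ -0.4721 ∈ [-1.3, 0.1) ⇒ IN Λ
candidate 2: (m,n)=(1,7) → π∥ = 1+7·τ ≈ 30.6525, π⊥ = 1+7·τ' ≈ -0.6525 ∈ [-1.3, 0.1) ⇒ IN Λ
candidate 3: (m,n)=(-1,-5) → π∥ = -1-5·τ ≈ -22.1803, π⊥ = -1-5·τ' ≈ 0.1803 ∉ [-1.3, 0.1) ⇒ out
candidate 4: (m,n)=(3,-8) → π∥ = 3-8·τ ≈ -30.8885, π⊥ = 3-8·τ' ≈ 4.8885 ∉ [-1.3, 0.1) ⇒ out
candidate 5: (m,n)=(-1,0) → π∥ = -1+0·τ ≈ -1.0000, π⊥ = -1+0·τ' ≈ -1.0000 ∈ [-1.3, 0.1) ⇒ IN Λ
candidate 6: (m,n)=(-7,-1) → π∥ = -7-1·τ ≈ -11.2361, π⊥ = -7-1·τ' ≈ -6.7639 ∉ [-1.3, 0.1) ⇒ out
candidate 7: (m,n)=(-2,-7) → π∥ = -2-7·τ ≈ -31.6525, π⊥ = -2-7·τ' ≈ -0.3475 ∈ [-1.3, 0.1) ⇒ IN Λ
candidate 8: (m,n)=(-2,1) → π∥ = -2+1·τ ≈ 2.2361, π⊥ = -2+1·τ' ≈ -2.2361 ∉ [-1.3, 0.1) ⇒ out
candidate 9: (m,n)=(1,5) → π∥ = 1+5·τ ≈ 22.1803, π⊥ = 1+5·τ' ≈ -0.1803 ∈ [-1.3, 0.1) ⇒ IN Λ

1, 2, 5, 7, 9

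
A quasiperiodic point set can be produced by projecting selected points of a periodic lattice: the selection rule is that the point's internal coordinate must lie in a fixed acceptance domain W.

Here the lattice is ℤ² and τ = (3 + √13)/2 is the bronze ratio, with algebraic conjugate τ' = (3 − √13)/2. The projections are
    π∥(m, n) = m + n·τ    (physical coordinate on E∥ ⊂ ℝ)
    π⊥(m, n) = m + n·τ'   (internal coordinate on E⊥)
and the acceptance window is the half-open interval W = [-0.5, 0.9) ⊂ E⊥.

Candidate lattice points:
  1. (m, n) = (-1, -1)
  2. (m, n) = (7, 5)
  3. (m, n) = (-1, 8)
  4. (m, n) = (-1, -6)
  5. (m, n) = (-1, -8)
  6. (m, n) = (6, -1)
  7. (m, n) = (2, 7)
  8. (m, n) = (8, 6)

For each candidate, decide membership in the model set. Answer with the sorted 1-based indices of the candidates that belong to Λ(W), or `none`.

4, 7

Numerically τ ≈ 3.30278 and τ' = −1/τ ≈ -0.30278.
[1] lift (-1,-1): star map gives -0.69722; window check -0.5 ≤ -0.69722 < 0.9 is false → out
[2] lift (7,5): star map gives 5.48612; window check -0.5 ≤ 5.48612 < 0.9 is false → out
[3] lift (-1,8): star map gives -3.42221; window check -0.5 ≤ -3.42221 < 0.9 is false → out
[4] lift (-1,-6): star map gives 0.81665; window check -0.5 ≤ 0.81665 < 0.9 is true → IN Λ
[5] lift (-1,-8): star map gives 1.42221; window check -0.5 ≤ 1.42221 < 0.9 is false → out
[6] lift (6,-1): star map gives 6.30278; window check -0.5 ≤ 6.30278 < 0.9 is false → out
[7] lift (2,7): star map gives -0.11943; window check -0.5 ≤ -0.11943 < 0.9 is true → IN Λ
[8] lift (8,6): star map gives 6.18335; window check -0.5 ≤ 6.18335 < 0.9 is false → out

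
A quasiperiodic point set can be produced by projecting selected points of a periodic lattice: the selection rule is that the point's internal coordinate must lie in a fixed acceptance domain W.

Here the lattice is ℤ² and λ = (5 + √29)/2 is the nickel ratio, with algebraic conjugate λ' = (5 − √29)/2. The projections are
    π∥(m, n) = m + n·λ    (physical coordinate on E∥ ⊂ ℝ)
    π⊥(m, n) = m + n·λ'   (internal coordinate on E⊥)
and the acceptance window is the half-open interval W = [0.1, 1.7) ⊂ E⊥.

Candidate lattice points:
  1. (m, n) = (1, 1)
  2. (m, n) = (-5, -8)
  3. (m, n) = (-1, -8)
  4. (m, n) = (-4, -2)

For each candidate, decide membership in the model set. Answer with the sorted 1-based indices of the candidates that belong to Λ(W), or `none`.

1, 3

Numerically λ ≈ 5.192582 and λ' = −1/λ ≈ -0.192582.
#1 (1,1): internal coord 1 + (1)·λ' = +0.807418; +0.807418 ∈ [0.1, 1.7) → IN Λ
#2 (-5,-8): internal coord -5 + (-8)·λ' = -3.459341; -3.459341 ∉ [0.1, 1.7) → out
#3 (-1,-8): internal coord -1 + (-8)·λ' = +0.540659; +0.540659 ∈ [0.1, 1.7) → IN Λ
#4 (-4,-2): internal coord -4 + (-2)·λ' = -3.614835; -3.614835 ∉ [0.1, 1.7) → out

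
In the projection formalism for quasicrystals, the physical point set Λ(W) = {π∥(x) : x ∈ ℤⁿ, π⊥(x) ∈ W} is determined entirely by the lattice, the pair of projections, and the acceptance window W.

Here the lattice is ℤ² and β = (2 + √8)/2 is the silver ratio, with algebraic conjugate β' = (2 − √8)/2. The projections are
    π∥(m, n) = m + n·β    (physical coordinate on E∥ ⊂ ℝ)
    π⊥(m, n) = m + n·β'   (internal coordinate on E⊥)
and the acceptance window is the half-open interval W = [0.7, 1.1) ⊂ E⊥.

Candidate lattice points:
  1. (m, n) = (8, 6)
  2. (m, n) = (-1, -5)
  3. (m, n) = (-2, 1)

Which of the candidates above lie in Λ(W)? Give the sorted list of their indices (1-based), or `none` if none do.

β' = (2−√8)/2 ≈ -0.414214.
[1] lift (8,6): star map gives 5.514719; window check 0.7 ≤ 5.514719 < 1.1 is false → out
[2] lift (-1,-5): star map gives 1.071068; window check 0.7 ≤ 1.071068 < 1.1 is true → IN Λ
[3] lift (-2,1): star map gives -2.414214; window check 0.7 ≤ -2.414214 < 1.1 is false → out

2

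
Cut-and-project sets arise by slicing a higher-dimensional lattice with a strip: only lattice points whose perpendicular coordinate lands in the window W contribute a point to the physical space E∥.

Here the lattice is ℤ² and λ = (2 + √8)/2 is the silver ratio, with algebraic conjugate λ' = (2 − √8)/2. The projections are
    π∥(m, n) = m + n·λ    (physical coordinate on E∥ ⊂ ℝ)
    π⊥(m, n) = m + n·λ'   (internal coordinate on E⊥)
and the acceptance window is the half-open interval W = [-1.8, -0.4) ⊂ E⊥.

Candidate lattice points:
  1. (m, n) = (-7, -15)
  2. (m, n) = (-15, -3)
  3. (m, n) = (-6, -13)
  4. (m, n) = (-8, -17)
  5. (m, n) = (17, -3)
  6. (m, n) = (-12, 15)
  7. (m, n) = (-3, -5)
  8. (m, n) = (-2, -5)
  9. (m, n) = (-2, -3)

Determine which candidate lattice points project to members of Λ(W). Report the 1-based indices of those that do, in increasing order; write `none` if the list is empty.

Numerically λ ≈ 2.4142 and λ' = −1/λ ≈ -0.4142.
candidate 1: (m,n)=(-7,-15) → π∥ = -7-15·λ ≈ -43.2132, π⊥ = -7-15·λ' ≈ -0.7868 ∈ [-1.8, -0.4) ⇒ IN Λ
candidate 2: (m,n)=(-15,-3) → π∥ = -15-3·λ ≈ -22.2426, π⊥ = -15-3·λ' ≈ -13.7574 ∉ [-1.8, -0.4) ⇒ out
candidate 3: (m,n)=(-6,-13) → π∥ = -6-13·λ ≈ -37.3848, π⊥ = -6-13·λ' ≈ -0.6152 ∈ [-1.8, -0.4) ⇒ IN Λ
candidate 4: (m,n)=(-8,-17) → π∥ = -8-17·λ ≈ -49.0416, π⊥ = -8-17·λ' ≈ -0.9584 ∈ [-1.8, -0.4) ⇒ IN Λ
candidate 5: (m,n)=(17,-3) → π∥ = 17-3·λ ≈ 9.7574, π⊥ = 17-3·λ' ≈ 18.2426 ∉ [-1.8, -0.4) ⇒ out
candidate 6: (m,n)=(-12,15) → π∥ = -12+15·λ ≈ 24.2132, π⊥ = -12+15·λ' ≈ -18.2132 ∉ [-1.8, -0.4) ⇒ out
candidate 7: (m,n)=(-3,-5) → π∥ = -3-5·λ ≈ -15.0711, π⊥ = -3-5·λ' ≈ -0.9289 ∈ [-1.8, -0.4) ⇒ IN Λ
candidate 8: (m,n)=(-2,-5) → π∥ = -2-5·λ ≈ -14.0711, π⊥ = -2-5·λ' ≈ 0.0711 ∉ [-1.8, -0.4) ⇒ out
candidate 9: (m,n)=(-2,-3) → π∥ = -2-3·λ ≈ -9.2426, π⊥ = -2-3·λ' ≈ -0.7574 ∈ [-1.8, -0.4) ⇒ IN Λ

1, 3, 4, 7, 9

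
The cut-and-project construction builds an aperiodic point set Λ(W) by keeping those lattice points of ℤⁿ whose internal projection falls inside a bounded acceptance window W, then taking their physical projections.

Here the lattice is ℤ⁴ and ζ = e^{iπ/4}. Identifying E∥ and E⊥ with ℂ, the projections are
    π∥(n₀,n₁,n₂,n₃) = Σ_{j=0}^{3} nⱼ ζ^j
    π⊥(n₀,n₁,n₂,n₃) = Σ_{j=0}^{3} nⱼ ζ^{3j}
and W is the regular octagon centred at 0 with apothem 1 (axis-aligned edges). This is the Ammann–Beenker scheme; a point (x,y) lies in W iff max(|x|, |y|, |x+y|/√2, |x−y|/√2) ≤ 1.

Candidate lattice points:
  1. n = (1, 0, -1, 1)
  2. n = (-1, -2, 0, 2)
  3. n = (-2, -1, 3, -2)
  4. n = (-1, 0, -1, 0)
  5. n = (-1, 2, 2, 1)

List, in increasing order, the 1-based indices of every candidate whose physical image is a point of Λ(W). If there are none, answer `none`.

π⊥(n) = n₀ + n₁ζ³ + n₂ζ⁶ + n₃ζ⁹ where ζ = e^{iπ/4}.
candidate 1: n = (1, 0, -1, 1) → π⊥ ≈ (+1.7071, +1.7071); max(|x|,|y|,|x±y|/√2) = 2.4142 > 1 ⇒ ∉ W
candidate 2: n = (-1, -2, 0, 2) → π⊥ ≈ (+1.8284, +0.0000); max(|x|,|y|,|x±y|/√2) = 1.8284 > 1 ⇒ ∉ W
candidate 3: n = (-2, -1, 3, -2) → π⊥ ≈ (-2.7071, -5.1213); max(|x|,|y|,|x±y|/√2) = 5.5355 > 1 ⇒ ∉ W
candidate 4: n = (-1, 0, -1, 0) → π⊥ ≈ (-1.0000, +1.0000); max(|x|,|y|,|x±y|/√2) = 1.4142 > 1 ⇒ ∉ W
candidate 5: n = (-1, 2, 2, 1) → π⊥ ≈ (-1.7071, +0.1213); max(|x|,|y|,|x±y|/√2) = 1.7071 > 1 ⇒ ∉ W

none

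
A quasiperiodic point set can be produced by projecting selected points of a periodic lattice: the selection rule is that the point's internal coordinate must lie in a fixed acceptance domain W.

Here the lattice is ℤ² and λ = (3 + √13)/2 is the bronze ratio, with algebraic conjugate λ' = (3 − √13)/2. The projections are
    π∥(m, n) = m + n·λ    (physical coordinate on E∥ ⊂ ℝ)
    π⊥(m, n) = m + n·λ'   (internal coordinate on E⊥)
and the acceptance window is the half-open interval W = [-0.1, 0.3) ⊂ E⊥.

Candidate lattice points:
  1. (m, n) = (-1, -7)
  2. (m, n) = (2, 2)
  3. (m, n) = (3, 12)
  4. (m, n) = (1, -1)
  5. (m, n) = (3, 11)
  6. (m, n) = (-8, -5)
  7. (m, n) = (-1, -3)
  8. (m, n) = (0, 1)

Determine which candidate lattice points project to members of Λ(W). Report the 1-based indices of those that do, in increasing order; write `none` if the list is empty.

7

λ' = (3−√13)/2 ≈ -0.302776.
[1] lift (-1,-7): star map gives 1.119429; window check -0.1 ≤ 1.119429 < 0.3 is false → out
[2] lift (2,2): star map gives 1.394449; window check -0.1 ≤ 1.394449 < 0.3 is false → out
[3] lift (3,12): star map gives -0.633308; window check -0.1 ≤ -0.633308 < 0.3 is false → out
[4] lift (1,-1): star map gives 1.302776; window check -0.1 ≤ 1.302776 < 0.3 is false → out
[5] lift (3,11): star map gives -0.330532; window check -0.1 ≤ -0.330532 < 0.3 is false → out
[6] lift (-8,-5): star map gives -6.486122; window check -0.1 ≤ -6.486122 < 0.3 is false → out
[7] lift (-1,-3): star map gives -0.091673; window check -0.1 ≤ -0.091673 < 0.3 is true → IN Λ
[8] lift (0,1): star map gives -0.302776; window check -0.1 ≤ -0.302776 < 0.3 is false → out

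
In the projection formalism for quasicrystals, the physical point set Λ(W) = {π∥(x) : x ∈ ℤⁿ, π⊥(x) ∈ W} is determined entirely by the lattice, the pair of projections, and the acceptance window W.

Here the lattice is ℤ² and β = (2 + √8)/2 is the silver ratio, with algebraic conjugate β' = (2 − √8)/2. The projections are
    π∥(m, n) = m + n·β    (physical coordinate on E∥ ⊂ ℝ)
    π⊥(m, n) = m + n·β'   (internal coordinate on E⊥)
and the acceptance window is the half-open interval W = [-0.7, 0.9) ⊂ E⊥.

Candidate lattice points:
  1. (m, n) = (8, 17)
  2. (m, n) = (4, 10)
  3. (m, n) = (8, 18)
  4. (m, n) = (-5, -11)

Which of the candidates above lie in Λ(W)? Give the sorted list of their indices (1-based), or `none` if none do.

2, 3, 4

Compute β' = (2−√8)/2 = -0.414214, so π⊥(m,n) = m -0.414214·n.
[1] lift (8,17): star map gives 0.958369; window check -0.7 ≤ 0.958369 < 0.9 is false → out
[2] lift (4,10): star map gives -0.142136; window check -0.7 ≤ -0.142136 < 0.9 is true → IN Λ
[3] lift (8,18): star map gives 0.544156; window check -0.7 ≤ 0.544156 < 0.9 is true → IN Λ
[4] lift (-5,-11): star map gives -0.443651; window check -0.7 ≤ -0.443651 < 0.9 is true → IN Λ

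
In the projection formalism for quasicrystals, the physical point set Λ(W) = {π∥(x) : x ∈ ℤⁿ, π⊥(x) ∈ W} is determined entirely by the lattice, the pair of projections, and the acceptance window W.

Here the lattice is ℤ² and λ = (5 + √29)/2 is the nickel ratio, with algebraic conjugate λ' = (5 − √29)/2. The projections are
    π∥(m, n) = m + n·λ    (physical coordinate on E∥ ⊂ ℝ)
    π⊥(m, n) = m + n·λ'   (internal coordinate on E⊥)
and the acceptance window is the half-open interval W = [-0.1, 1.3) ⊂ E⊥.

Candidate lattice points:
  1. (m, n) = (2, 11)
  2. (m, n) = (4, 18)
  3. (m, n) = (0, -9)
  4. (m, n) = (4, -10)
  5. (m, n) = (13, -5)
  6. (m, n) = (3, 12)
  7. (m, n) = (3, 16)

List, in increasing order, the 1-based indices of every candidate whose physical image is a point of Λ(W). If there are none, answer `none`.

2, 6, 7

Numerically λ ≈ 5.192582 and λ' = −1/λ ≈ -0.192582.
candidate 1: (m,n)=(2,11) → π∥ = 2+11·λ ≈ 59.118406, π⊥ = 2+11·λ' ≈ -0.118406 ∉ [-0.1, 1.3) ⇒ out
candidate 2: (m,n)=(4,18) → π∥ = 4+18·λ ≈ 97.466483, π⊥ = 4+18·λ' ≈ 0.533517 ∈ [-0.1, 1.3) ⇒ IN Λ
candidate 3: (m,n)=(0,-9) → π∥ = 0-9·λ ≈ -46.733242, π⊥ = 0-9·λ' ≈ 1.733242 ∉ [-0.1, 1.3) ⇒ out
candidate 4: (m,n)=(4,-10) → π∥ = 4-10·λ ≈ -47.925824, π⊥ = 4-10·λ' ≈ 5.925824 ∉ [-0.1, 1.3) ⇒ out
candidate 5: (m,n)=(13,-5) → π∥ = 13-5·λ ≈ -12.962912, π⊥ = 13-5·λ' ≈ 13.962912 ∉ [-0.1, 1.3) ⇒ out
candidate 6: (m,n)=(3,12) → π∥ = 3+12·λ ≈ 65.310989, π⊥ = 3+12·λ' ≈ 0.689011 ∈ [-0.1, 1.3) ⇒ IN Λ
candidate 7: (m,n)=(3,16) → π∥ = 3+16·λ ≈ 86.081318, π⊥ = 3+16·λ' ≈ -0.081318 ∈ [-0.1, 1.3) ⇒ IN Λ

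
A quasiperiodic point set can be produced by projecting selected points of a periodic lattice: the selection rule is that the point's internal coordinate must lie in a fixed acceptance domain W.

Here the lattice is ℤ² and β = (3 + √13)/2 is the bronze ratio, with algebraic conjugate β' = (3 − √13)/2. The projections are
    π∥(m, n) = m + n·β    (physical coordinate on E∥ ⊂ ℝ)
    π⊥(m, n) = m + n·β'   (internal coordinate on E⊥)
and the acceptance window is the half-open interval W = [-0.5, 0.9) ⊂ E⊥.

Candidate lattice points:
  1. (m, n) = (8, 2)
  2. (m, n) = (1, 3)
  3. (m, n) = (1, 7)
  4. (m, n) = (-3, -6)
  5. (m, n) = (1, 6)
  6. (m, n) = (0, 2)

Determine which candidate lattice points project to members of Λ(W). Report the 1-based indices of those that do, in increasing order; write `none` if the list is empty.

β' = (3−√13)/2 ≈ -0.30278.
[1] lift (8,2): star map gives 7.39445; window check -0.5 ≤ 7.39445 < 0.9 is false → out
[2] lift (1,3): star map gives 0.09167; window check -0.5 ≤ 0.09167 < 0.9 is true → IN Λ
[3] lift (1,7): star map gives -1.11943; window check -0.5 ≤ -1.11943 < 0.9 is false → out
[4] lift (-3,-6): star map gives -1.18335; window check -0.5 ≤ -1.18335 < 0.9 is false → out
[5] lift (1,6): star map gives -0.81665; window check -0.5 ≤ -0.81665 < 0.9 is false → out
[6] lift (0,2): star map gives -0.60555; window check -0.5 ≤ -0.60555 < 0.9 is false → out

2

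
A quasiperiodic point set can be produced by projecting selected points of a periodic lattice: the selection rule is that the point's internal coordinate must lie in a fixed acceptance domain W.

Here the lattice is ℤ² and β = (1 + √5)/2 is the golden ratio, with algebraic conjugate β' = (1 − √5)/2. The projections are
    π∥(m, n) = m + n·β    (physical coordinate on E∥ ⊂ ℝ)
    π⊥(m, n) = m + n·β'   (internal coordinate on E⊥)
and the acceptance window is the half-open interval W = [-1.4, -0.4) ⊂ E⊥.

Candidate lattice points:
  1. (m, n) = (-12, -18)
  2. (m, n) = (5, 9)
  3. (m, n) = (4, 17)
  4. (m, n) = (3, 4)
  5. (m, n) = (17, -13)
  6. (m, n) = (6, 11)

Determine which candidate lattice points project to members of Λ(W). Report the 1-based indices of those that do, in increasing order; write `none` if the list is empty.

1, 2, 6

Numerically β ≈ 1.6180 and β' = −1/β ≈ -0.6180.
#1 (-12,-18): internal coord -12 + (-18)·β' = -0.8754; -0.8754 ∈ [-1.4, -0.4) → IN Λ
#2 (5,9): internal coord 5 + (9)·β' = -0.5623; -0.5623 ∈ [-1.4, -0.4) → IN Λ
#3 (4,17): internal coord 4 + (17)·β' = -6.5066; -6.5066 ∉ [-1.4, -0.4) → out
#4 (3,4): internal coord 3 + (4)·β' = +0.5279; +0.5279 ∉ [-1.4, -0.4) → out
#5 (17,-13): internal coord 17 + (-13)·β' = +25.0344; +25.0344 ∉ [-1.4, -0.4) → out
#6 (6,11): internal coord 6 + (11)·β' = -0.7984; -0.7984 ∈ [-1.4, -0.4) → IN Λ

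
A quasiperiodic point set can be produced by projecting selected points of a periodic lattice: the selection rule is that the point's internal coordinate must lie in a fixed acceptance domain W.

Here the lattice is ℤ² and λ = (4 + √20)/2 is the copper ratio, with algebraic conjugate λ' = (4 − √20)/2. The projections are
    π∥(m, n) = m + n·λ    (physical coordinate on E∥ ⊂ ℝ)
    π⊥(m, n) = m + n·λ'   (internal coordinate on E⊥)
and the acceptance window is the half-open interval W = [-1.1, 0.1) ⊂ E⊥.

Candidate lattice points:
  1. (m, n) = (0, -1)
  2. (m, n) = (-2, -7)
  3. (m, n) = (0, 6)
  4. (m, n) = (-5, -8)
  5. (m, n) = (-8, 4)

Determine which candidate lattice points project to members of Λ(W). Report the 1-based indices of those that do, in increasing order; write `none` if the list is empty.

2

λ' = (4−√20)/2 ≈ -0.236068.
#1 (0,-1): internal coord 0 + (-1)·λ' = +0.236068; +0.236068 ∉ [-1.1, 0.1) → out
#2 (-2,-7): internal coord -2 + (-7)·λ' = -0.347524; -0.347524 ∈ [-1.1, 0.1) → IN Λ
#3 (0,6): internal coord 0 + (6)·λ' = -1.416408; -1.416408 ∉ [-1.1, 0.1) → out
#4 (-5,-8): internal coord -5 + (-8)·λ' = -3.111456; -3.111456 ∉ [-1.1, 0.1) → out
#5 (-8,4): internal coord -8 + (4)·λ' = -8.944272; -8.944272 ∉ [-1.1, 0.1) → out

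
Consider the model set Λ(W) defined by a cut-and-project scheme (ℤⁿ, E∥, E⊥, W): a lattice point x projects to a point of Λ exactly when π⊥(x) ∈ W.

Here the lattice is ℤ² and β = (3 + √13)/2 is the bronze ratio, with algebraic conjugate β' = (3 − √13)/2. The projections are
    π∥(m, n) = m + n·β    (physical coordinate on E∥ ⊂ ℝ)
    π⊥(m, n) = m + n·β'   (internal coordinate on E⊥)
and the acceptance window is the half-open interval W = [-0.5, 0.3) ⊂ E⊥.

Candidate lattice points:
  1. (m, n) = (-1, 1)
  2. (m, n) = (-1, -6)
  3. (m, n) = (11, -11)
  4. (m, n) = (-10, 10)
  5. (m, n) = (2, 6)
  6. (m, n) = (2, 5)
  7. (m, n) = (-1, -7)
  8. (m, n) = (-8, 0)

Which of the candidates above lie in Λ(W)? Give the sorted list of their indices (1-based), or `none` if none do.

Compute β' = (3−√13)/2 = -0.30278, so π⊥(m,n) = m -0.30278·n.
[1] lift (-1,1): star map gives -1.30278; window check -0.5 ≤ -1.30278 < 0.3 is false → out
[2] lift (-1,-6): star map gives 0.81665; window check -0.5 ≤ 0.81665 < 0.3 is false → out
[3] lift (11,-11): star map gives 14.33053; window check -0.5 ≤ 14.33053 < 0.3 is false → out
[4] lift (-10,10): star map gives -13.02776; window check -0.5 ≤ -13.02776 < 0.3 is false → out
[5] lift (2,6): star map gives 0.18335; window check -0.5 ≤ 0.18335 < 0.3 is true → IN Λ
[6] lift (2,5): star map gives 0.48612; window check -0.5 ≤ 0.48612 < 0.3 is false → out
[7] lift (-1,-7): star map gives 1.11943; window check -0.5 ≤ 1.11943 < 0.3 is false → out
[8] lift (-8,0): star map gives -8.00000; window check -0.5 ≤ -8.00000 < 0.3 is false → out

5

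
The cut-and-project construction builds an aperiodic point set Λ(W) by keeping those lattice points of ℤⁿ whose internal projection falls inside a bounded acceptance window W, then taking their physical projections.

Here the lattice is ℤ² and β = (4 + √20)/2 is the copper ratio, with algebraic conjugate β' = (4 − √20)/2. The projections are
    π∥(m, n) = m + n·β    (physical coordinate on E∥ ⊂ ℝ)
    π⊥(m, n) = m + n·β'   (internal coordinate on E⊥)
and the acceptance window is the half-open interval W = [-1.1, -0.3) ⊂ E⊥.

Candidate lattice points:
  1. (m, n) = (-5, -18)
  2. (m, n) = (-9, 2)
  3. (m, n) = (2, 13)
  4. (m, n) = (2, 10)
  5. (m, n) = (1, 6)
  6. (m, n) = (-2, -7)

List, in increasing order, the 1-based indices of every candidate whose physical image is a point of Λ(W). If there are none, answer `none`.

1, 3, 4, 5, 6

Compute β' = (4−√20)/2 = -0.2361, so π⊥(m,n) = m -0.2361·n.
[1] lift (-5,-18): star map gives -0.7508; window check -1.1 ≤ -0.7508 < -0.3 is true → IN Λ
[2] lift (-9,2): star map gives -9.4721; window check -1.1 ≤ -9.4721 < -0.3 is false → out
[3] lift (2,13): star map gives -1.0689; window check -1.1 ≤ -1.0689 < -0.3 is true → IN Λ
[4] lift (2,10): star map gives -0.3607; window check -1.1 ≤ -0.3607 < -0.3 is true → IN Λ
[5] lift (1,6): star map gives -0.4164; window check -1.1 ≤ -0.4164 < -0.3 is true → IN Λ
[6] lift (-2,-7): star map gives -0.3475; window check -1.1 ≤ -0.3475 < -0.3 is true → IN Λ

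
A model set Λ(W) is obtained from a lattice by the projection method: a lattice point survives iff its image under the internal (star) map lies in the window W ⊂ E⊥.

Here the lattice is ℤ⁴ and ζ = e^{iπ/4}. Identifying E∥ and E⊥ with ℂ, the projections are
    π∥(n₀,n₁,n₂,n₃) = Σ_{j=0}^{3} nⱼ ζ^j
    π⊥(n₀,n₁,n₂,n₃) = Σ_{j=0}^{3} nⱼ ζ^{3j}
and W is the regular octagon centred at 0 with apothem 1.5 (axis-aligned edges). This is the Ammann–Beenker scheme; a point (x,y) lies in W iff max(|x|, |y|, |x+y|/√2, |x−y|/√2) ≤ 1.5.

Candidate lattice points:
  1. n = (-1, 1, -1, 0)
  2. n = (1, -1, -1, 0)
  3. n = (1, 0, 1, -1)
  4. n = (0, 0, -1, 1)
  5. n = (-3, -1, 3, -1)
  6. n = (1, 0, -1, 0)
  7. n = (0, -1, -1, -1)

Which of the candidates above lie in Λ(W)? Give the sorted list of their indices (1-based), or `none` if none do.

Internal map: ζ^{3j} for j=0..3 gives (1,0), (−√2/2,√2/2), (0,−1), (√2/2,√2/2).
#1 (-1, 1, -1, 0): internal (-1.7071, 1.7071); octagon support 2.4142 vs apothem 1.5 → ∉ W
#2 (1, -1, -1, 0): internal (1.7071, 0.2929); octagon support 1.7071 vs apothem 1.5 → ∉ W
#3 (1, 0, 1, -1): internal (0.2929, -1.7071); octagon support 1.7071 vs apothem 1.5 → ∉ W
#4 (0, 0, -1, 1): internal (0.7071, 1.7071); octagon support 1.7071 vs apothem 1.5 → ∉ W
#5 (-3, -1, 3, -1): internal (-3.0000, -4.4142); octagon support 5.2426 vs apothem 1.5 → ∉ W
#6 (1, 0, -1, 0): internal (1.0000, 1.0000); octagon support 1.4142 vs apothem 1.5 → ∈ W
#7 (0, -1, -1, -1): internal (0.0000, -0.4142); octagon support 0.4142 vs apothem 1.5 → ∈ W

6, 7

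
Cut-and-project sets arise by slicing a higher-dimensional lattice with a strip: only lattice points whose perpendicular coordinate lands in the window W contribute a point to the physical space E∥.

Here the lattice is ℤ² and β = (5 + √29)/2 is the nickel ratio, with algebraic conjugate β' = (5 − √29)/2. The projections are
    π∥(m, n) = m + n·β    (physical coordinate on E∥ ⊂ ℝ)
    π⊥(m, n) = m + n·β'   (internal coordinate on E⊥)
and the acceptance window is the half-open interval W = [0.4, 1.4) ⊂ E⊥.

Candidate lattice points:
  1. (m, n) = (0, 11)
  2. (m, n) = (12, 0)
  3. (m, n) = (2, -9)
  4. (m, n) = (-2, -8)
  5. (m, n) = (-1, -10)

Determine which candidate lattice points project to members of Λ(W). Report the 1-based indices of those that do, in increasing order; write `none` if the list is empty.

5

Numerically β ≈ 5.19258 and β' = −1/β ≈ -0.19258.
#1 (0,11): internal coord 0 + (11)·β' = -2.11841; -2.11841 ∉ [0.4, 1.4) → out
#2 (12,0): internal coord 12 + (0)·β' = +12.00000; +12.00000 ∉ [0.4, 1.4) → out
#3 (2,-9): internal coord 2 + (-9)·β' = +3.73324; +3.73324 ∉ [0.4, 1.4) → out
#4 (-2,-8): internal coord -2 + (-8)·β' = -0.45934; -0.45934 ∉ [0.4, 1.4) → out
#5 (-1,-10): internal coord -1 + (-10)·β' = +0.92582; +0.92582 ∈ [0.4, 1.4) → IN Λ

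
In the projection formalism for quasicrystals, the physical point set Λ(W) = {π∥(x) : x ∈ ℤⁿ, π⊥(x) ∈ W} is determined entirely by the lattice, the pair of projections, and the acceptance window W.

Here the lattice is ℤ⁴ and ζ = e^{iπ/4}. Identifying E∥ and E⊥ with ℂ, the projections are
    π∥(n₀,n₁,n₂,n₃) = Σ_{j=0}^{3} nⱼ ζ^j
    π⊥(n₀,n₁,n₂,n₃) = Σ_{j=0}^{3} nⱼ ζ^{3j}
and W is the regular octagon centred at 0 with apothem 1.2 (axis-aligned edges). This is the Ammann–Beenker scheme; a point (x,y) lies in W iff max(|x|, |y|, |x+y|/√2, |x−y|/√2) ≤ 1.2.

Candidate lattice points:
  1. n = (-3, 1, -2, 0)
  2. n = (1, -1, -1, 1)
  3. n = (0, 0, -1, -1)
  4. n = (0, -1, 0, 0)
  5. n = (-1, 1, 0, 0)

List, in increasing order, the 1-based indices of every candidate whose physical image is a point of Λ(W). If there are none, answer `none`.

3, 4

Internal map: ζ^{3j} for j=0..3 gives (1,0), (−√2/2,√2/2), (0,−1), (√2/2,√2/2).
#1 (-3, 1, -2, 0): internal (-3.7071, 2.7071); octagon support 4.5355 vs apothem 1.2 → ∉ W
#2 (1, -1, -1, 1): internal (2.4142, 1.0000); octagon support 2.4142 vs apothem 1.2 → ∉ W
#3 (0, 0, -1, -1): internal (-0.7071, 0.2929); octagon support 0.7071 vs apothem 1.2 → ∈ W
#4 (0, -1, 0, 0): internal (0.7071, -0.7071); octagon support 1.0000 vs apothem 1.2 → ∈ W
#5 (-1, 1, 0, 0): internal (-1.7071, 0.7071); octagon support 1.7071 vs apothem 1.2 → ∉ W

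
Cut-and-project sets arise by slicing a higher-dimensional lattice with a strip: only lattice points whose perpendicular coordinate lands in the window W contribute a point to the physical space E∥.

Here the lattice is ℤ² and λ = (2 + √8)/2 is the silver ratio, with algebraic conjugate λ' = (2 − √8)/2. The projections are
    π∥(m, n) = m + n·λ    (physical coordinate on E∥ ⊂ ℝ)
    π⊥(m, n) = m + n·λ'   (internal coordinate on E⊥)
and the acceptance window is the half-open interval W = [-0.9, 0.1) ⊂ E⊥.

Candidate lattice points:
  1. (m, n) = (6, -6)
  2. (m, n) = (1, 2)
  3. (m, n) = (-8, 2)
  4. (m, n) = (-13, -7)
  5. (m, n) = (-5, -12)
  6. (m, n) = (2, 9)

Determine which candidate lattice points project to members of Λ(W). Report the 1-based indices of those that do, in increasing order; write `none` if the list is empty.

Compute λ' = (2−√8)/2 = -0.41421, so π⊥(m,n) = m -0.41421·n.
#1 (6,-6): internal coord 6 + (-6)·λ' = +8.48528; +8.48528 ∉ [-0.9, 0.1) → out
#2 (1,2): internal coord 1 + (2)·λ' = +0.17157; +0.17157 ∉ [-0.9, 0.1) → out
#3 (-8,2): internal coord -8 + (2)·λ' = -8.82843; -8.82843 ∉ [-0.9, 0.1) → out
#4 (-13,-7): internal coord -13 + (-7)·λ' = -10.10051; -10.10051 ∉ [-0.9, 0.1) → out
#5 (-5,-12): internal coord -5 + (-12)·λ' = -0.02944; -0.02944 ∈ [-0.9, 0.1) → IN Λ
#6 (2,9): internal coord 2 + (9)·λ' = -1.72792; -1.72792 ∉ [-0.9, 0.1) → out

5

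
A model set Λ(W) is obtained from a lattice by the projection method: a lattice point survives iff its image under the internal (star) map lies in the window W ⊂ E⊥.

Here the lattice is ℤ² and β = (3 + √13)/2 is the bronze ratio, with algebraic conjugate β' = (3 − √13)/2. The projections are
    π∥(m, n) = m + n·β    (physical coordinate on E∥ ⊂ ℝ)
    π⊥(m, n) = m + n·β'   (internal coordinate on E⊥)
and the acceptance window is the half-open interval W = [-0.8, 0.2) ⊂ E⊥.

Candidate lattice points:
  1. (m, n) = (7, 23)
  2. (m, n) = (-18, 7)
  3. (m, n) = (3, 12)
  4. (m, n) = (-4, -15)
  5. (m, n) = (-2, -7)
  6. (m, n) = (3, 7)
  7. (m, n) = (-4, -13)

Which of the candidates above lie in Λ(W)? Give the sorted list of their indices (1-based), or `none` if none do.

1, 3, 5, 7

β' = (3−√13)/2 ≈ -0.30278.
candidate 1: (m,n)=(7,23) → π∥ = 7+23·β ≈ 82.96384, π⊥ = 7+23·β' ≈ 0.03616 ∈ [-0.8, 0.2) ⇒ IN Λ
candidate 2: (m,n)=(-18,7) → π∥ = -18+7·β ≈ 5.11943, π⊥ = -18+7·β' ≈ -20.11943 ∉ [-0.8, 0.2) ⇒ out
candidate 3: (m,n)=(3,12) → π∥ = 3+12·β ≈ 42.63331, π⊥ = 3+12·β' ≈ -0.63331 ∈ [-0.8, 0.2) ⇒ IN Λ
candidate 4: (m,n)=(-4,-15) → π∥ = -4-15·β ≈ -53.54163, π⊥ = -4-15·β' ≈ 0.54163 ∉ [-0.8, 0.2) ⇒ out
candidate 5: (m,n)=(-2,-7) → π∥ = -2-7·β ≈ -25.11943, π⊥ = -2-7·β' ≈ 0.11943 ∈ [-0.8, 0.2) ⇒ IN Λ
candidate 6: (m,n)=(3,7) → π∥ = 3+7·β ≈ 26.11943, π⊥ = 3+7·β' ≈ 0.88057 ∉ [-0.8, 0.2) ⇒ out
candidate 7: (m,n)=(-4,-13) → π∥ = -4-13·β ≈ -46.93608, π⊥ = -4-13·β' ≈ -0.06392 ∈ [-0.8, 0.2) ⇒ IN Λ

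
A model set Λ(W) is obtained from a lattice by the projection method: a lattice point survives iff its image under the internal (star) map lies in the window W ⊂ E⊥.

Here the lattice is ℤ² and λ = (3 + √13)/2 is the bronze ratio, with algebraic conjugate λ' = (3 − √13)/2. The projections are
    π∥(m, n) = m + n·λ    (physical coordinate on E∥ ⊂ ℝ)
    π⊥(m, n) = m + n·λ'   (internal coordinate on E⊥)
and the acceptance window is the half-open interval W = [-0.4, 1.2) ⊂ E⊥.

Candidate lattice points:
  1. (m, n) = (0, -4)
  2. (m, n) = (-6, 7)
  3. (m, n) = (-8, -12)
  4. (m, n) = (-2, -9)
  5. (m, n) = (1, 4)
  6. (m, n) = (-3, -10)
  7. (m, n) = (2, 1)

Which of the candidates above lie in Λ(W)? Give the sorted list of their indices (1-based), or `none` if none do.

4, 5, 6

Compute λ' = (3−√13)/2 = -0.302776, so π⊥(m,n) = m -0.302776·n.
[1] lift (0,-4): star map gives 1.211103; window check -0.4 ≤ 1.211103 < 1.2 is false → out
[2] lift (-6,7): star map gives -8.119429; window check -0.4 ≤ -8.119429 < 1.2 is false → out
[3] lift (-8,-12): star map gives -4.366692; window check -0.4 ≤ -4.366692 < 1.2 is false → out
[4] lift (-2,-9): star map gives 0.724981; window check -0.4 ≤ 0.724981 < 1.2 is true → IN Λ
[5] lift (1,4): star map gives -0.211103; window check -0.4 ≤ -0.211103 < 1.2 is true → IN Λ
[6] lift (-3,-10): star map gives 0.027756; window check -0.4 ≤ 0.027756 < 1.2 is true → IN Λ
[7] lift (2,1): star map gives 1.697224; window check -0.4 ≤ 1.697224 < 1.2 is false → out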